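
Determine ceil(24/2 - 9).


24/2 = 12
12 - 9 = 3
ceil(3) = 3

3


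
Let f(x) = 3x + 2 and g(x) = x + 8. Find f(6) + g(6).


34


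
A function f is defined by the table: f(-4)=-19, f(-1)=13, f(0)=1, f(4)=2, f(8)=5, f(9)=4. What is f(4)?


Reading from the table at x = 4

2


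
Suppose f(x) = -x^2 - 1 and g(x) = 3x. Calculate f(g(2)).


g(2) = 6
f(6) = (-1)*(6)^2 - 1 = -37

-37


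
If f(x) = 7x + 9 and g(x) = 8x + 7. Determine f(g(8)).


g(8) = 71
f(71) = 506

506


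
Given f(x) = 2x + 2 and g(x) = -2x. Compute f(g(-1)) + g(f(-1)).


f(g(-1)) = 6
g(f(-1)) = 0
Sum = 6

6


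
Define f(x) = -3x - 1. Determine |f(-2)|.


f(-2) = 5
|5| = 5

5


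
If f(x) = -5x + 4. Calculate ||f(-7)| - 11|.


f(-7) = 39
|39| = 39
|39 - 11| = 28

28


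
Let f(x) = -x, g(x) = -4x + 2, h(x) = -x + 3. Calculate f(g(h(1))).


h(1) = 2
g(2) = -6
f(-6) = 6

6


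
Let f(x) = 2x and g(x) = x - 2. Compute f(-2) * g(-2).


f(-2) = -4
g(-2) = -4
Product = 16

16


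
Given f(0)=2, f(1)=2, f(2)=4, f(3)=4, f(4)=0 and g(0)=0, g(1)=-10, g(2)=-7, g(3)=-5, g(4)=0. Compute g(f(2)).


f(2) = 4
g(4) = 0

0


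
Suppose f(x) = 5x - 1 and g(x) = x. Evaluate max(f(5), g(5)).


24


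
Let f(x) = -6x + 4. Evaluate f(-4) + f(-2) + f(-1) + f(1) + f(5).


26


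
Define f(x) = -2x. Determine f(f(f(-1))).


8


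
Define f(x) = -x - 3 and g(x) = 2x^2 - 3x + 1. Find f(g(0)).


g(0) = 1
f(1) = -4

-4


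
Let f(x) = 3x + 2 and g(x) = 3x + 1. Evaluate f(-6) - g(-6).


f(-6) = -16
g(-6) = -17
Difference = 1

1


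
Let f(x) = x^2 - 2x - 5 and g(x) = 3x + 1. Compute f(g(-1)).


g(-1) = -2
f(-2) = 1*(-2)^2 - 2*(-2) - 5 = 3

3


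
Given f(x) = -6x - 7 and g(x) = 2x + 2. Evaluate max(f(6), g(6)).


14


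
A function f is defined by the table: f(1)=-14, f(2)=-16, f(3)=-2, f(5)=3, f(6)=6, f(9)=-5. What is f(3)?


Reading from the table at x = 3

-2


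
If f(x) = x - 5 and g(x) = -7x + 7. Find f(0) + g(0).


f(0) = -5
g(0) = 7
Sum = 2

2


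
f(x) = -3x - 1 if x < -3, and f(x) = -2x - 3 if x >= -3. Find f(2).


2 satisfies x >= -3
f(2) = -7

-7


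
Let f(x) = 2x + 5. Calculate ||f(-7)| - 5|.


f(-7) = -9
|-9| = 9
|9 - 5| = 4

4


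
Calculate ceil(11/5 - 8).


11/5 = 2.2
2.2 - 8 = -5.8
ceil(-5.8) = -5

-5


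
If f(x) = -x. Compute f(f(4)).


f(4) = -4
f(-4) = 4

4


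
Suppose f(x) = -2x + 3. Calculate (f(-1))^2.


f(-1) = 5
(5)^2 = 25

25


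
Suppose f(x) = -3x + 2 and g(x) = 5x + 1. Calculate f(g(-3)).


g(-3) = -14
f(-14) = 44

44


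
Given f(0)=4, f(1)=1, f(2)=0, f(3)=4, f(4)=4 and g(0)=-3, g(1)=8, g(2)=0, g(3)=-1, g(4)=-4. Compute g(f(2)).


f(2) = 0
g(0) = -3

-3


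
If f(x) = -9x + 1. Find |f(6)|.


f(6) = -53
|-53| = 53

53


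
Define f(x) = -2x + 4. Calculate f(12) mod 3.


f(12) = -20
-20 mod 3 = 1

1


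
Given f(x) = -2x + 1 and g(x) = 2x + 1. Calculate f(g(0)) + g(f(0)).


2


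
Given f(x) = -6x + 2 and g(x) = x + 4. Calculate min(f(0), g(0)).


2


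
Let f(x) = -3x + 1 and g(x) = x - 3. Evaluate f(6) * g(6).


f(6) = -17
g(6) = 3
Product = -51

-51


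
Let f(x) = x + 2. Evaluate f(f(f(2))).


f(2) = 4
f(4) = 6
f(6) = 8

8


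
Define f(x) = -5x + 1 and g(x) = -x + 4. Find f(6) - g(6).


-27


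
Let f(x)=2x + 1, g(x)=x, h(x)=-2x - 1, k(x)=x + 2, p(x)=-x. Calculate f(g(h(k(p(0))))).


p(0) = 0
k(0) = 2
h(2) = -5
g(-5) = -5
f(-5) = -9

-9


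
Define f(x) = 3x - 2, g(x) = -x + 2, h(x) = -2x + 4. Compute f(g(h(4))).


h(4) = -4
g(-4) = 6
f(6) = 16

16


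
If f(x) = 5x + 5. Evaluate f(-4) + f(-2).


f(-4) = -15
f(-2) = -5
Sum = -20

-20


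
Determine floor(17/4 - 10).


17/4 = 4.25
4.25 - 10 = -5.75
floor(-5.75) = -6

-6


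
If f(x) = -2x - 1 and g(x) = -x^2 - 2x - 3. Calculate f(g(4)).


g(4) = -27
f(-27) = 53

53


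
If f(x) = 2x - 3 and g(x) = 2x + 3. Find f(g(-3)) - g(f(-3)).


f(g(-3)) = -9
g(f(-3)) = -15
Difference = 6

6


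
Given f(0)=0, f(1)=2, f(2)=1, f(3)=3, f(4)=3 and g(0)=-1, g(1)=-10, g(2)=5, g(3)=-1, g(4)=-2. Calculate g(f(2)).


f(2) = 1
g(1) = -10

-10


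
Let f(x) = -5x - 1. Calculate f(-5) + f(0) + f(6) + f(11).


-64


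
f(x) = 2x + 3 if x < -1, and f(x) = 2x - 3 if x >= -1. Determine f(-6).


-9


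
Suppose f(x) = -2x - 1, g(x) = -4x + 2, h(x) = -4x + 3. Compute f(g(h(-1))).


h(-1) = 7
g(7) = -26
f(-26) = 51

51


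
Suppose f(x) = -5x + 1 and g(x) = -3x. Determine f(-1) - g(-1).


f(-1) = 6
g(-1) = 3
Difference = 3

3


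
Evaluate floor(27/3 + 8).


27/3 = 9
9 + 8 = 17
floor(17) = 17

17


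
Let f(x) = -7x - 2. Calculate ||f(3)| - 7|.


f(3) = -23
|-23| = 23
|23 - 7| = 16

16


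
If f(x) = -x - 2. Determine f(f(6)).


f(6) = -8
f(-8) = 6

6


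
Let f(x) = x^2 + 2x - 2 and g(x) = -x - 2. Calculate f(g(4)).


g(4) = -6
f(-6) = 1*(-6)^2 + 2*(-6) - 2 = 22

22


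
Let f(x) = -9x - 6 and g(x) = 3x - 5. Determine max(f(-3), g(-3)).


21


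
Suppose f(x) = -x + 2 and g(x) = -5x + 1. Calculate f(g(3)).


g(3) = -14
f(-14) = 16

16


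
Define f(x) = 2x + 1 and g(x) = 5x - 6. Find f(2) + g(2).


f(2) = 5
g(2) = 4
Sum = 9

9


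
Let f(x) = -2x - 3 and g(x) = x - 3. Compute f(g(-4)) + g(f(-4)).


13


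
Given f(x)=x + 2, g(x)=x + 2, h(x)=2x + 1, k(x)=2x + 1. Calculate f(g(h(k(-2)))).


k(-2) = -3
h(-3) = -5
g(-5) = -3
f(-3) = -1

-1


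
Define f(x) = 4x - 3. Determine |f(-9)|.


f(-9) = -39
|-39| = 39

39


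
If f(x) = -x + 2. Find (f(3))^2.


1


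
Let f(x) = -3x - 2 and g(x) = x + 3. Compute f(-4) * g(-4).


-10


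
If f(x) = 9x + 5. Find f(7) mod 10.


8


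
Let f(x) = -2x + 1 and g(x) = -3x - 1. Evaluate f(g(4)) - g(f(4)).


f(g(4)) = 27
g(f(4)) = 20
Difference = 7

7


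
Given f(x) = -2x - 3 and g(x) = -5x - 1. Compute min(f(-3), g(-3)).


3


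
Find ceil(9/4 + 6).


9/4 = 2.25
2.25 + 6 = 8.25
ceil(8.25) = 9

9


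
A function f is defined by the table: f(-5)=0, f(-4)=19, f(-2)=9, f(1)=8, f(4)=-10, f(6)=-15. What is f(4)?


Reading from the table at x = 4

-10


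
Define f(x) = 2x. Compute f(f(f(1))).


f(1) = 2
f(2) = 4
f(4) = 8

8


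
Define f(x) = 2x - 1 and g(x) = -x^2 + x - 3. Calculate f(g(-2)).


g(-2) = -9
f(-9) = -19

-19


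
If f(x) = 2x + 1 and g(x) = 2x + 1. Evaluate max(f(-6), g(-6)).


f(-6) = -11
g(-6) = -11
max = -11

-11


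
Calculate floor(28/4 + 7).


28/4 = 7
7 + 7 = 14
floor(14) = 14

14


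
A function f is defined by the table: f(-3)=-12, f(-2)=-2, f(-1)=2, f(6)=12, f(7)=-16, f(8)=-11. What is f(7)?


-16


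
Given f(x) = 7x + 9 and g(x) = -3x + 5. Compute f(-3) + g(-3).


f(-3) = -12
g(-3) = 14
Sum = 2

2


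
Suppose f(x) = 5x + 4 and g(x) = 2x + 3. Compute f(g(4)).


g(4) = 11
f(11) = 59

59


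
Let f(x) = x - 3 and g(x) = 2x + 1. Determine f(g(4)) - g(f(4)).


f(g(4)) = 6
g(f(4)) = 3
Difference = 3

3


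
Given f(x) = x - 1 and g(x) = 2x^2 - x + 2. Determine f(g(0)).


g(0) = 2
f(2) = 1

1


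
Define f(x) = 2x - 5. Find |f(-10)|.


25


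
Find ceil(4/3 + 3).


4/3 = 1.3333
1.3333 + 3 = 4.3333
ceil(4.3333) = 5

5


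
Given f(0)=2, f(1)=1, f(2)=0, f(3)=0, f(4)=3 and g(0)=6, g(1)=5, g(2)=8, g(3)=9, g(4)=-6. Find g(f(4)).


f(4) = 3
g(3) = 9

9


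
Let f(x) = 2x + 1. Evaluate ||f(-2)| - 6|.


f(-2) = -3
|-3| = 3
|3 - 6| = 3

3


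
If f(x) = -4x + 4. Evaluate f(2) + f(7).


-28


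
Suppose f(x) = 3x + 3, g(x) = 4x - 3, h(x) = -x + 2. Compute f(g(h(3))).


-18


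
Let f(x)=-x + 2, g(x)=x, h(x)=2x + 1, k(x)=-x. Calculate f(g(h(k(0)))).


k(0) = 0
h(0) = 1
g(1) = 1
f(1) = 1

1


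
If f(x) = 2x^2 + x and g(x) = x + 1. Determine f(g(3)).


g(3) = 4
f(4) = 2*(4)^2 + 1*(4) = 36

36


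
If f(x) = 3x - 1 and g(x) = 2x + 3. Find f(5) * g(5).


f(5) = 14
g(5) = 13
Product = 182

182


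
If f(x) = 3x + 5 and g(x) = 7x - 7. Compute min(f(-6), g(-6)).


-49


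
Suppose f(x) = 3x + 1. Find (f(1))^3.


64


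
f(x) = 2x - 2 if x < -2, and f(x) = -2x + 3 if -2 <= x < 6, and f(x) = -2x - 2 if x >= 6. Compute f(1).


1 satisfies -2 <= x < 6
f(1) = 1

1


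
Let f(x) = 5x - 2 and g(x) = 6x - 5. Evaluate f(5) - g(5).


f(5) = 23
g(5) = 25
Difference = -2

-2


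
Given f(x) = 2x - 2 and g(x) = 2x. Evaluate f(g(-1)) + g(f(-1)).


f(g(-1)) = -6
g(f(-1)) = -8
Sum = -14

-14


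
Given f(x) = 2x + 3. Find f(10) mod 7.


f(10) = 23
23 mod 7 = 2

2


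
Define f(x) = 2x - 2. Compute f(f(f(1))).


-6


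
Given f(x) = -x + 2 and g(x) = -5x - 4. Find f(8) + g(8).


f(8) = -6
g(8) = -44
Sum = -50

-50


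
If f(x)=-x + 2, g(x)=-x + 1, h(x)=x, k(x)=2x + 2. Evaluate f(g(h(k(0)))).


3


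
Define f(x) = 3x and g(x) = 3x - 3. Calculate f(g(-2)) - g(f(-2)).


f(g(-2)) = -27
g(f(-2)) = -21
Difference = -6

-6


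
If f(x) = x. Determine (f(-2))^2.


f(-2) = -2
(-2)^2 = 4

4


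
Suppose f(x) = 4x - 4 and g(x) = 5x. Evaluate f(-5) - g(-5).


f(-5) = -24
g(-5) = -25
Difference = 1

1


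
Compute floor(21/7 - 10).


21/7 = 3
3 - 10 = -7
floor(-7) = -7

-7


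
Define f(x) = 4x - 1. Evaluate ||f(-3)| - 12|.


f(-3) = -13
|-13| = 13
|13 - 12| = 1

1


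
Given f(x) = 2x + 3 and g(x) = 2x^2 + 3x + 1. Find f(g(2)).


g(2) = 15
f(15) = 33

33


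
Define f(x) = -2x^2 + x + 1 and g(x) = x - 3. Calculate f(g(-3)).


g(-3) = -6
f(-6) = (-2)*(-6)^2 + 1*(-6) + 1 = -77

-77


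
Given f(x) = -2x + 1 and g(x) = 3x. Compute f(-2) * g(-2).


f(-2) = 5
g(-2) = -6
Product = -30

-30


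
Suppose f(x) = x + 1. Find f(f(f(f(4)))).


f(4) = 5
f(5) = 6
f(6) = 7
f(7) = 8

8


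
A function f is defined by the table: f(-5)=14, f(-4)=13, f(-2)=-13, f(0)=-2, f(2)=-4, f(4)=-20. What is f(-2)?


Reading from the table at x = -2

-13


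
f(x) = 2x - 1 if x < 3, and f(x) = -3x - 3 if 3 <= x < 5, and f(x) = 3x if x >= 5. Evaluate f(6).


6 satisfies x >= 5
f(6) = 18

18


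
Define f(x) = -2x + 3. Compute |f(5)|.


f(5) = -7
|-7| = 7

7


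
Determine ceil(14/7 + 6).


14/7 = 2
2 + 6 = 8
ceil(8) = 8

8


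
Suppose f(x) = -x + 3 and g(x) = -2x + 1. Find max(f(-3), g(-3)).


7


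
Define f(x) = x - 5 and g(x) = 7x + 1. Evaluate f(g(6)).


g(6) = 43
f(43) = 38

38


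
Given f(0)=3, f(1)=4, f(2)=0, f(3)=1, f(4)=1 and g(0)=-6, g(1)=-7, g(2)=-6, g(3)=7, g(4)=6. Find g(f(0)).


f(0) = 3
g(3) = 7

7


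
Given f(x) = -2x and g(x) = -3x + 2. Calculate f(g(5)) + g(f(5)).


58


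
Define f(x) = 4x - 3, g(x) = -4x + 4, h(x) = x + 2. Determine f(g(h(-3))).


h(-3) = -1
g(-1) = 8
f(8) = 29

29


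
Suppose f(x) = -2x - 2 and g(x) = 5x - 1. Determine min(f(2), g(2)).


f(2) = -6
g(2) = 9
min = -6

-6


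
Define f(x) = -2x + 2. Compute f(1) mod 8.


f(1) = 0
0 mod 8 = 0

0


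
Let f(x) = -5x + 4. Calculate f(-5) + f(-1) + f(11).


f(-5) = 29
f(-1) = 9
f(11) = -51
Sum = -13

-13


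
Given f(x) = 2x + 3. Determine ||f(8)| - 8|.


f(8) = 19
|19| = 19
|19 - 8| = 11

11


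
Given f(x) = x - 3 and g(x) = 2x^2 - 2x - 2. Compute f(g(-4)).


g(-4) = 38
f(38) = 35

35


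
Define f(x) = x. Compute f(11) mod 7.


4


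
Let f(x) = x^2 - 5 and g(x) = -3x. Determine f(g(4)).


139


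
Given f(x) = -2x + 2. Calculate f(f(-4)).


f(-4) = 10
f(10) = -18

-18


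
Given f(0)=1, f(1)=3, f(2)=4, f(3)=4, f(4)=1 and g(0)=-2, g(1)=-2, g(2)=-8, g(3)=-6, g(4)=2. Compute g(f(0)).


f(0) = 1
g(1) = -2

-2


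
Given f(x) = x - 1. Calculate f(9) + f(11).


f(9) = 8
f(11) = 10
Sum = 18

18


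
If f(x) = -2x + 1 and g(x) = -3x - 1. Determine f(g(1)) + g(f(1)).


f(g(1)) = 9
g(f(1)) = 2
Sum = 11

11


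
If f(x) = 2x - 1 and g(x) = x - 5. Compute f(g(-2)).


g(-2) = -7
f(-7) = -15

-15


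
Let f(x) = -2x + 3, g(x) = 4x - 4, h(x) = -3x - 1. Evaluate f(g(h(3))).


h(3) = -10
g(-10) = -44
f(-44) = 91

91


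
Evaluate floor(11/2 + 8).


11/2 = 5.5
5.5 + 8 = 13.5
floor(13.5) = 13

13


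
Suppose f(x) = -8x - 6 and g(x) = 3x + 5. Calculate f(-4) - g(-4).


f(-4) = 26
g(-4) = -7
Difference = 33

33


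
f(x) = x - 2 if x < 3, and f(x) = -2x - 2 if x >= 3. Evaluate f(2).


0


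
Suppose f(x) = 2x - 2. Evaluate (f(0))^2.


f(0) = -2
(-2)^2 = 4

4


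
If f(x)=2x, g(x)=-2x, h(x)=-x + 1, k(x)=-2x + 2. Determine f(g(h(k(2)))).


k(2) = -2
h(-2) = 3
g(3) = -6
f(-6) = -12

-12


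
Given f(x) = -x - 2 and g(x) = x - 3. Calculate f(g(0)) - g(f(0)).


f(g(0)) = 1
g(f(0)) = -5
Difference = 6

6


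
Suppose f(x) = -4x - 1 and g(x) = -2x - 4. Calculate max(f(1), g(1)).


f(1) = -5
g(1) = -6
max = -5

-5


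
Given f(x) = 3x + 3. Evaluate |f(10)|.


33


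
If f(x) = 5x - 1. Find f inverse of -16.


-3


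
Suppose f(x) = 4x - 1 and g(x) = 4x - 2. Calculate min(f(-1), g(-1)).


f(-1) = -5
g(-1) = -6
min = -6

-6


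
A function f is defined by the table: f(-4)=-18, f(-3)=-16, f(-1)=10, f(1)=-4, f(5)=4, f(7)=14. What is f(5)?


Reading from the table at x = 5

4


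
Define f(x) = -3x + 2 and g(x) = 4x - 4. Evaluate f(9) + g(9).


f(9) = -25
g(9) = 32
Sum = 7

7


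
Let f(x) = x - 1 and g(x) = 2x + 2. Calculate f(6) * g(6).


70


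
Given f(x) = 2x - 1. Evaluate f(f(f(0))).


-7


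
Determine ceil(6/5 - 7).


6/5 = 1.2
1.2 - 7 = -5.8
ceil(-5.8) = -5

-5


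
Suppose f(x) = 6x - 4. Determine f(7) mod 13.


f(7) = 38
38 mod 13 = 12

12


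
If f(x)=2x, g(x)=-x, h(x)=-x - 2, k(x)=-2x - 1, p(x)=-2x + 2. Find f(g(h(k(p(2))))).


p(2) = -2
k(-2) = 3
h(3) = -5
g(-5) = 5
f(5) = 10

10


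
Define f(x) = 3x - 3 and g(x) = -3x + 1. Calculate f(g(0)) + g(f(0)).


f(g(0)) = 0
g(f(0)) = 10
Sum = 10

10


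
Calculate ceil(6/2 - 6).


6/2 = 3
3 - 6 = -3
ceil(-3) = -3

-3


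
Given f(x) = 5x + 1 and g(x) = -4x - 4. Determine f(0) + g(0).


f(0) = 1
g(0) = -4
Sum = -3

-3


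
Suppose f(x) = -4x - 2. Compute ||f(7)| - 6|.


f(7) = -30
|-30| = 30
|30 - 6| = 24

24


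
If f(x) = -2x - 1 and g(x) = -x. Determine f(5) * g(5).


f(5) = -11
g(5) = -5
Product = 55

55


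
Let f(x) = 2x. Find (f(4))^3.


f(4) = 8
(8)^3 = 512

512


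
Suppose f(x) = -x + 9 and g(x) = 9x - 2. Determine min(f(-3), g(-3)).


f(-3) = 12
g(-3) = -29
min = -29

-29


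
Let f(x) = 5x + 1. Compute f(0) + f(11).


57


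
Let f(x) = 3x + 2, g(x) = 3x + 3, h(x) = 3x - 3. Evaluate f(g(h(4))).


h(4) = 9
g(9) = 30
f(30) = 92

92


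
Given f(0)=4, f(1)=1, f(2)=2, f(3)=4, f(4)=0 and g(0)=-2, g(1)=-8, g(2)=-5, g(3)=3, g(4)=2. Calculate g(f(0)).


f(0) = 4
g(4) = 2

2


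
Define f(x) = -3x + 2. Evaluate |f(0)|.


f(0) = 2
|2| = 2

2


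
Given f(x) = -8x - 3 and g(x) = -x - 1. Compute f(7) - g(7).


f(7) = -59
g(7) = -8
Difference = -51

-51


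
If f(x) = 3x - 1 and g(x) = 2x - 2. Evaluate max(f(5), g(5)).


f(5) = 14
g(5) = 8
max = 14

14


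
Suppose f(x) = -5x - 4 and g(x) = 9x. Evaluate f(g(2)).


g(2) = 18
f(18) = -94

-94


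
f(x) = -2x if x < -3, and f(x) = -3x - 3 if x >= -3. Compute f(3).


3 satisfies x >= -3
f(3) = -12

-12


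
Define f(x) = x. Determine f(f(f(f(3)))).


f(3) = 3
f(3) = 3
f(3) = 3
f(3) = 3

3


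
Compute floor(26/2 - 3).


26/2 = 13
13 - 3 = 10
floor(10) = 10

10


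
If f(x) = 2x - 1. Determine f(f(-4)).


-19


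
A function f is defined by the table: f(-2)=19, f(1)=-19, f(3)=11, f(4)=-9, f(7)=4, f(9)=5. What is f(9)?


Reading from the table at x = 9

5


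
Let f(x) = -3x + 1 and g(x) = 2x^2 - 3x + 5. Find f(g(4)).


g(4) = 25
f(25) = -74

-74


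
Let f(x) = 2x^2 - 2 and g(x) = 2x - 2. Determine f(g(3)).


30


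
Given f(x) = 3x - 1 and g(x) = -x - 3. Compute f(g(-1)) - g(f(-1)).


f(g(-1)) = -7
g(f(-1)) = 1
Difference = -8

-8


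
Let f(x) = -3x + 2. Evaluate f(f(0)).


f(0) = 2
f(2) = -4

-4


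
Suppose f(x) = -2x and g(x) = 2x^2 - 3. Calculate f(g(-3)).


-30


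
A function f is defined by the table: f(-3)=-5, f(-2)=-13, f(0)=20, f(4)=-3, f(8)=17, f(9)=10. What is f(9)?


Reading from the table at x = 9

10


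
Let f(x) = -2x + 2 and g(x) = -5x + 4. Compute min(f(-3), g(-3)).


f(-3) = 8
g(-3) = 19
min = 8

8


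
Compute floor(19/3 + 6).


19/3 = 6.3333
6.3333 + 6 = 12.3333
floor(12.3333) = 12

12


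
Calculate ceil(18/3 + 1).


18/3 = 6
6 + 1 = 7
ceil(7) = 7

7


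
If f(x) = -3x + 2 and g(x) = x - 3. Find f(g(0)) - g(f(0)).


f(g(0)) = 11
g(f(0)) = -1
Difference = 12

12


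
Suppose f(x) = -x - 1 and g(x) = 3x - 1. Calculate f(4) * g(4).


f(4) = -5
g(4) = 11
Product = -55

-55


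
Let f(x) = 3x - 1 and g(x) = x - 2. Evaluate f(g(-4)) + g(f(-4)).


f(g(-4)) = -19
g(f(-4)) = -15
Sum = -34

-34


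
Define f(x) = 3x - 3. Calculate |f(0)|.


f(0) = -3
|-3| = 3

3


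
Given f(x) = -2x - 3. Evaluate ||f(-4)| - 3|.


f(-4) = 5
|5| = 5
|5 - 3| = 2

2


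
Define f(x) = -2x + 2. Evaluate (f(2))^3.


f(2) = -2
(-2)^3 = -8

-8


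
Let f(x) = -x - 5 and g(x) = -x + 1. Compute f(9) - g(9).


f(9) = -14
g(9) = -8
Difference = -6

-6


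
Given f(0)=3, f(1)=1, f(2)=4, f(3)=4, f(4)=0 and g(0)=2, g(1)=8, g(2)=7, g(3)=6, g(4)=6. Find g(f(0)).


6


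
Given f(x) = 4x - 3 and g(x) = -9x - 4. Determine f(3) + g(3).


f(3) = 9
g(3) = -31
Sum = -22

-22


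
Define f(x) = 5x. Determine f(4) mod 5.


0


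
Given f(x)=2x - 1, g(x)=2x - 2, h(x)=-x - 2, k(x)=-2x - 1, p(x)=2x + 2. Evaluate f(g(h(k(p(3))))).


p(3) = 8
k(8) = -17
h(-17) = 15
g(15) = 28
f(28) = 55

55


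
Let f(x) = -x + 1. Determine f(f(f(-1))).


f(-1) = 2
f(2) = -1
f(-1) = 2

2


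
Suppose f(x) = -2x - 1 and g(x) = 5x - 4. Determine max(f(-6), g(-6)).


11


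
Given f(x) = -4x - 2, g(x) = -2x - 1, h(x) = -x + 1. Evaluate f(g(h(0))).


10


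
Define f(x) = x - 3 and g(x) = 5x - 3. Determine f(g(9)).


g(9) = 42
f(42) = 39

39


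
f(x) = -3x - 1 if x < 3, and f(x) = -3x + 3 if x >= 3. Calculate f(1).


1 satisfies x < 3
f(1) = -4

-4


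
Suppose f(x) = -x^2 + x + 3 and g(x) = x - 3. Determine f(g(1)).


g(1) = -2
f(-2) = (-1)*(-2)^2 + 1*(-2) + 3 = -3

-3


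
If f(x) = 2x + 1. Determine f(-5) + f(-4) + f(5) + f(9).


f(-5) = -9
f(-4) = -7
f(5) = 11
f(9) = 19
Sum = 14

14


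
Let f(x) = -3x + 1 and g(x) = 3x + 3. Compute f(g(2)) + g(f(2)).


f(g(2)) = -26
g(f(2)) = -12
Sum = -38

-38


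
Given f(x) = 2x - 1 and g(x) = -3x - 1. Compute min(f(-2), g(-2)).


f(-2) = -5
g(-2) = 5
min = -5

-5


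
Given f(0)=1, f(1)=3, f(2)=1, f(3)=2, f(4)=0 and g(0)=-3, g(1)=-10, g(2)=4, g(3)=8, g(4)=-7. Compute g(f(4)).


-3


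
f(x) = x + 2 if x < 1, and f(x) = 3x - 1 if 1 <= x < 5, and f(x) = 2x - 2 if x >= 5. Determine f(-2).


-2 satisfies x < 1
f(-2) = 0

0


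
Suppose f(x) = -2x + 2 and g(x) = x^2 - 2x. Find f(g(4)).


g(4) = 8
f(8) = -14

-14


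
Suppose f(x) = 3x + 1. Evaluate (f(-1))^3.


f(-1) = -2
(-2)^3 = -8

-8


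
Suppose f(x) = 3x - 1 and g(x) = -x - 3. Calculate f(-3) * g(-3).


f(-3) = -10
g(-3) = 0
Product = 0

0


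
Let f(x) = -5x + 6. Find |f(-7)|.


f(-7) = 41
|41| = 41

41


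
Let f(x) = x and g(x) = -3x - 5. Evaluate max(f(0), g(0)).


f(0) = 0
g(0) = -5
max = 0

0


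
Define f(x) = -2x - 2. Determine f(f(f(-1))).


f(-1) = 0
f(0) = -2
f(-2) = 2

2


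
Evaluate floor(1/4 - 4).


1/4 = 0.25
0.25 - 4 = -3.75
floor(-3.75) = -4

-4


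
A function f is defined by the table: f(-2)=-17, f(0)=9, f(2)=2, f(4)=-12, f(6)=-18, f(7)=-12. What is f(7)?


Reading from the table at x = 7

-12


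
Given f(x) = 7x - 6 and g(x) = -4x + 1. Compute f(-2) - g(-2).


f(-2) = -20
g(-2) = 9
Difference = -29

-29


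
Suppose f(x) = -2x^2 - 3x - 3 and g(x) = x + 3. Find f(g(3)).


g(3) = 6
f(6) = (-2)*(6)^2 - 3*(6) - 3 = -93

-93


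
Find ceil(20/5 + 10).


20/5 = 4
4 + 10 = 14
ceil(14) = 14

14


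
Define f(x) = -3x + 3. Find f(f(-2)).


-24


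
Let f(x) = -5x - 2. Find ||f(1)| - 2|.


f(1) = -7
|-7| = 7
|7 - 2| = 5

5


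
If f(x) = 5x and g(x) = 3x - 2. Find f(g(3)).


g(3) = 7
f(7) = 35

35


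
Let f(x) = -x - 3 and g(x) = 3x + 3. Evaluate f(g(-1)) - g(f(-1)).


f(g(-1)) = -3
g(f(-1)) = -3
Difference = 0

0


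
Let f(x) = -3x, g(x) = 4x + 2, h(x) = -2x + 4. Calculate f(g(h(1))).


h(1) = 2
g(2) = 10
f(10) = -30

-30


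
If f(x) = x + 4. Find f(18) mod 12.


10


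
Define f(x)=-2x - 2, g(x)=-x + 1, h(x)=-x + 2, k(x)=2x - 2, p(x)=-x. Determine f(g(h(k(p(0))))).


4


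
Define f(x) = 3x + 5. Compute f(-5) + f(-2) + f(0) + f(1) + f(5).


f(-5) = -10
f(-2) = -1
f(0) = 5
f(1) = 8
f(5) = 20
Sum = 22

22


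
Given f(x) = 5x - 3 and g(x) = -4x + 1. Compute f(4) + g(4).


f(4) = 17
g(4) = -15
Sum = 2

2


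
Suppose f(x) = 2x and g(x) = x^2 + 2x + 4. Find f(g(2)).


24


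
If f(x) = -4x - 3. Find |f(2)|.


f(2) = -11
|-11| = 11

11


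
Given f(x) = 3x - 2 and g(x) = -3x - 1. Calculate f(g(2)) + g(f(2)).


-36


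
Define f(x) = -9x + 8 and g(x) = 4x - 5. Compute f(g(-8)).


341


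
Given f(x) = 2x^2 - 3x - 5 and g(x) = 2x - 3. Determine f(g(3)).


g(3) = 3
f(3) = 2*(3)^2 - 3*(3) - 5 = 4

4


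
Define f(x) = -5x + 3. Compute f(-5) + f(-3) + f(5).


f(-5) = 28
f(-3) = 18
f(5) = -22
Sum = 24

24


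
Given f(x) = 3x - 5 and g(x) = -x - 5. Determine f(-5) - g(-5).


f(-5) = -20
g(-5) = 0
Difference = -20

-20


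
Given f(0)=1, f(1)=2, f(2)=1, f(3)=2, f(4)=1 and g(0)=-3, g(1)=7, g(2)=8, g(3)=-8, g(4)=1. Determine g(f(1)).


f(1) = 2
g(2) = 8

8


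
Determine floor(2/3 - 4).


2/3 = 0.6667
0.6667 - 4 = -3.3333
floor(-3.3333) = -4

-4


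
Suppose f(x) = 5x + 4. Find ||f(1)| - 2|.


f(1) = 9
|9| = 9
|9 - 2| = 7

7


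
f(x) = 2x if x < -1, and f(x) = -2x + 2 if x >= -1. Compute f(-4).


-8


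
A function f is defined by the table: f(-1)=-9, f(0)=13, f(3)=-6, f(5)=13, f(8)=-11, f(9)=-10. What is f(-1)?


-9


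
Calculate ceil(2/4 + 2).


2/4 = 0.5
0.5 + 2 = 2.5
ceil(2.5) = 3

3


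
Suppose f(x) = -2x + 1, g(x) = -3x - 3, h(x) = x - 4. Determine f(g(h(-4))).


h(-4) = -8
g(-8) = 21
f(21) = -41

-41


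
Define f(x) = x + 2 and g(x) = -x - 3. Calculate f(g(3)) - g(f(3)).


f(g(3)) = -4
g(f(3)) = -8
Difference = 4

4


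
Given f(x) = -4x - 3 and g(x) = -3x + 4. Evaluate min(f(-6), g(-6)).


f(-6) = 21
g(-6) = 22
min = 21

21


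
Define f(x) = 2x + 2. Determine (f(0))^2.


f(0) = 2
(2)^2 = 4

4


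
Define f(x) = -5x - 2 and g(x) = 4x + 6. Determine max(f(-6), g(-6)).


f(-6) = 28
g(-6) = -18
max = 28

28


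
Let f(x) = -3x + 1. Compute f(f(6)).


f(6) = -17
f(-17) = 52

52


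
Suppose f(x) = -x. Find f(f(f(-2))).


f(-2) = 2
f(2) = -2
f(-2) = 2

2


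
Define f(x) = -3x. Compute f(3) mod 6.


3


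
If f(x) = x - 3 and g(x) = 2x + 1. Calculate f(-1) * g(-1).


f(-1) = -4
g(-1) = -1
Product = 4

4


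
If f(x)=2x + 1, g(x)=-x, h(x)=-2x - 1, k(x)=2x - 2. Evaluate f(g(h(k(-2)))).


k(-2) = -6
h(-6) = 11
g(11) = -11
f(-11) = -21

-21


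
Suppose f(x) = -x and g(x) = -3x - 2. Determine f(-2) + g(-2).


f(-2) = 2
g(-2) = 4
Sum = 6

6


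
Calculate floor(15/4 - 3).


15/4 = 3.75
3.75 - 3 = 0.75
floor(0.75) = 0

0


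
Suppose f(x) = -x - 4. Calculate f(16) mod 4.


f(16) = -20
-20 mod 4 = 0

0


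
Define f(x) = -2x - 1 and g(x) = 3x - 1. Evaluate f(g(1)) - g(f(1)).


f(g(1)) = -5
g(f(1)) = -10
Difference = 5

5


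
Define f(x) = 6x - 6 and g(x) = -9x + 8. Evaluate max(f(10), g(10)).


f(10) = 54
g(10) = -82
max = 54

54


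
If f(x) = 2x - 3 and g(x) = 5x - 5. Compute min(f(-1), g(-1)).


-10


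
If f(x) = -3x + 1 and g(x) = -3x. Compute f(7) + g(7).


f(7) = -20
g(7) = -21
Sum = -41

-41


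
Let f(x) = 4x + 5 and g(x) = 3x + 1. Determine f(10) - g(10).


f(10) = 45
g(10) = 31
Difference = 14

14


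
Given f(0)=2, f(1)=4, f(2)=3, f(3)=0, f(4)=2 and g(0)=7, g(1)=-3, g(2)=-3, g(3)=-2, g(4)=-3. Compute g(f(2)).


f(2) = 3
g(3) = -2

-2


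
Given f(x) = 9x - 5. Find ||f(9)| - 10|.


66


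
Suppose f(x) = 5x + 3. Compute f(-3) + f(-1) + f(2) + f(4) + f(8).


f(-3) = -12
f(-1) = -2
f(2) = 13
f(4) = 23
f(8) = 43
Sum = 65

65


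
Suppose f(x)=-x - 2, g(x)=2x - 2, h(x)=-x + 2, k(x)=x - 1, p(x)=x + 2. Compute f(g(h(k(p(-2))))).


p(-2) = 0
k(0) = -1
h(-1) = 3
g(3) = 4
f(4) = -6

-6


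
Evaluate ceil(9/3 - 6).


9/3 = 3
3 - 6 = -3
ceil(-3) = -3

-3


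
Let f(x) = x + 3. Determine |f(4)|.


f(4) = 7
|7| = 7

7


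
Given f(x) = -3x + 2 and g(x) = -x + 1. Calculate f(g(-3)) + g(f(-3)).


f(g(-3)) = -10
g(f(-3)) = -10
Sum = -20

-20


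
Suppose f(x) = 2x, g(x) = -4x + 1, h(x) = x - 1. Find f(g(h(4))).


-22


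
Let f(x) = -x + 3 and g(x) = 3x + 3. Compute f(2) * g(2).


f(2) = 1
g(2) = 9
Product = 9

9


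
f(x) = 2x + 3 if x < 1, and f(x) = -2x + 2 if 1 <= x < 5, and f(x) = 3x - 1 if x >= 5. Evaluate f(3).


3 satisfies 1 <= x < 5
f(3) = -4

-4


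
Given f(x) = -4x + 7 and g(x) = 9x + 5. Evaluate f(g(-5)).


g(-5) = -40
f(-40) = 167

167


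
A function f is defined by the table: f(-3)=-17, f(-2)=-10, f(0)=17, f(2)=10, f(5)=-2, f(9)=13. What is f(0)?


Reading from the table at x = 0

17


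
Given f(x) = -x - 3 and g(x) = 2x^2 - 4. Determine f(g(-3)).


g(-3) = 14
f(14) = -17

-17


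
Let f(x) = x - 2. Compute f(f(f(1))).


f(1) = -1
f(-1) = -3
f(-3) = -5

-5


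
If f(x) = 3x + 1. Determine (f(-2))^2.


f(-2) = -5
(-5)^2 = 25

25


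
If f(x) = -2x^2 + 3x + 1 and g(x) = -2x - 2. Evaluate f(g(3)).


-151


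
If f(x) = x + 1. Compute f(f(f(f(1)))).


f(1) = 2
f(2) = 3
f(3) = 4
f(4) = 5

5


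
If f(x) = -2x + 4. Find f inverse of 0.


Solve -2x + 4 = 0
x = (0 - 4) / (-2) = 2

2


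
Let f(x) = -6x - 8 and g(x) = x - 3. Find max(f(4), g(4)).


f(4) = -32
g(4) = 1
max = 1

1


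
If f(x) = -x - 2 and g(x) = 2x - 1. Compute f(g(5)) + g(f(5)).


f(g(5)) = -11
g(f(5)) = -15
Sum = -26

-26


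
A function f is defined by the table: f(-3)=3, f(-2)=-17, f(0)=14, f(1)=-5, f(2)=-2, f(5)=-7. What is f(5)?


Reading from the table at x = 5

-7


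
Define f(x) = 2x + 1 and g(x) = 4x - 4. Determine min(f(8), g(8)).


f(8) = 17
g(8) = 28
min = 17

17


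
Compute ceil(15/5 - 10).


15/5 = 3
3 - 10 = -7
ceil(-7) = -7

-7


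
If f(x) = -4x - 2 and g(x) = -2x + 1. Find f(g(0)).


g(0) = 1
f(1) = -6

-6


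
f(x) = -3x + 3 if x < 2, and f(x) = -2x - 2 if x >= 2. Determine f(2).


2 satisfies x >= 2
f(2) = -6

-6


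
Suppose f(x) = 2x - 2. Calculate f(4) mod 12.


f(4) = 6
6 mod 12 = 6

6


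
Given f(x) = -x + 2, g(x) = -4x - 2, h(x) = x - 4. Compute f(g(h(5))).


8


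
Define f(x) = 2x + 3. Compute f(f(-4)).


-7


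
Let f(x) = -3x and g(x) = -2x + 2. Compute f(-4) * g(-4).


f(-4) = 12
g(-4) = 10
Product = 120

120


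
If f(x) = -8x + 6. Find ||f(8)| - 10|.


f(8) = -58
|-58| = 58
|58 - 10| = 48

48


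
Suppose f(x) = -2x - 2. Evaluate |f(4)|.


f(4) = -10
|-10| = 10

10


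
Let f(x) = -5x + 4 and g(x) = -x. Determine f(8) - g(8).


f(8) = -36
g(8) = -8
Difference = -28

-28


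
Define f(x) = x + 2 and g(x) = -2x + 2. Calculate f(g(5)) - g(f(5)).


f(g(5)) = -6
g(f(5)) = -12
Difference = 6

6


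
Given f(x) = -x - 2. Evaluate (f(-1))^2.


f(-1) = -1
(-1)^2 = 1

1


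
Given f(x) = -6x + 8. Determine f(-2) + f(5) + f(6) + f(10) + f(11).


f(-2) = 20
f(5) = -22
f(6) = -28
f(10) = -52
f(11) = -58
Sum = -140

-140


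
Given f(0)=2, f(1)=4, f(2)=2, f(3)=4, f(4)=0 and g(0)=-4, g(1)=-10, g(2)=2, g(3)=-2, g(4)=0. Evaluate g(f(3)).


f(3) = 4
g(4) = 0

0


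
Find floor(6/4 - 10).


6/4 = 1.5
1.5 - 10 = -8.5
floor(-8.5) = -9

-9


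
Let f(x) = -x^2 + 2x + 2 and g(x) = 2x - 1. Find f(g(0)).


g(0) = -1
f(-1) = (-1)*(-1)^2 + 2*(-1) + 2 = -1

-1


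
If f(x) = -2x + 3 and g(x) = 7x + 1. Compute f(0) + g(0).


f(0) = 3
g(0) = 1
Sum = 4

4


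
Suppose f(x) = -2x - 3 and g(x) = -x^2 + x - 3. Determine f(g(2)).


g(2) = -5
f(-5) = 7

7


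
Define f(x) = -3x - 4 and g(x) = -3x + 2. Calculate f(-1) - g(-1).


-6


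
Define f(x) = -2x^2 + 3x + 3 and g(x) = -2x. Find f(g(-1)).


g(-1) = 2
f(2) = (-2)*(2)^2 + 3*(2) + 3 = 1

1


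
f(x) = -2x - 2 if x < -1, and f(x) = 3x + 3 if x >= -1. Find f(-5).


-5 satisfies x < -1
f(-5) = 8

8


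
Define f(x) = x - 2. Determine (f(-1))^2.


9


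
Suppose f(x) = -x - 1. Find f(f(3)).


f(3) = -4
f(-4) = 3

3


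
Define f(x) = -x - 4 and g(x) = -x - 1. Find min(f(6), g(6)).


-10


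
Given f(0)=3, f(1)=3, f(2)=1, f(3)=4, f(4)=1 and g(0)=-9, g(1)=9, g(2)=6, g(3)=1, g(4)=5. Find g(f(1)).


f(1) = 3
g(3) = 1

1


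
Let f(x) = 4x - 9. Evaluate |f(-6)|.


33


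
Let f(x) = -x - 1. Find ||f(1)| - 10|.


f(1) = -2
|-2| = 2
|2 - 10| = 8

8


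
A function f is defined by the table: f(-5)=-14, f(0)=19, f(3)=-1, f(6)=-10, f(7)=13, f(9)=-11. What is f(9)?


Reading from the table at x = 9

-11


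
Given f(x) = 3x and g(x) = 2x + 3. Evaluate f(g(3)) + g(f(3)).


f(g(3)) = 27
g(f(3)) = 21
Sum = 48

48


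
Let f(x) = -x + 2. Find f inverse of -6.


Solve -x + 2 = -6
x = (-6 - 2) / (-1) = 8

8


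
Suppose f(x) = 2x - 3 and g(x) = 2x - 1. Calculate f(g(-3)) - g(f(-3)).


f(g(-3)) = -17
g(f(-3)) = -19
Difference = 2

2


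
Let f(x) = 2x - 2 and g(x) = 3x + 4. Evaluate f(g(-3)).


g(-3) = -5
f(-5) = -12

-12


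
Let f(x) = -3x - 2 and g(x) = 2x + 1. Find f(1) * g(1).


f(1) = -5
g(1) = 3
Product = -15

-15


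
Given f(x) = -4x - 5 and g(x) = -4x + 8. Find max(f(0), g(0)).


f(0) = -5
g(0) = 8
max = 8

8


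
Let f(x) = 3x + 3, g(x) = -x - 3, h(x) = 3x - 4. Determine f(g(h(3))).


h(3) = 5
g(5) = -8
f(-8) = -21

-21


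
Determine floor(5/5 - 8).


5/5 = 1
1 - 8 = -7
floor(-7) = -7

-7


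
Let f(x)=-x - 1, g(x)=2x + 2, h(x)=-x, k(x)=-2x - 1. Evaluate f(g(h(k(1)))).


-9


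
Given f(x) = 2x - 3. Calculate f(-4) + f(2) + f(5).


-3


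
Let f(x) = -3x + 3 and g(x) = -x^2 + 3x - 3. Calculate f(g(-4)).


g(-4) = -31
f(-31) = 96

96


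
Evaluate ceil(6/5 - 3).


6/5 = 1.2
1.2 - 3 = -1.8
ceil(-1.8) = -1

-1


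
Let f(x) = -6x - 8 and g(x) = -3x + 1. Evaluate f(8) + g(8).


f(8) = -56
g(8) = -23
Sum = -79

-79


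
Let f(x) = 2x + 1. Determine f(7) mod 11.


f(7) = 15
15 mod 11 = 4

4


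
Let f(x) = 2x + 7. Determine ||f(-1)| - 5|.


f(-1) = 5
|5| = 5
|5 - 5| = 0

0


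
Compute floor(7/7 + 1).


7/7 = 1
1 + 1 = 2
floor(2) = 2

2


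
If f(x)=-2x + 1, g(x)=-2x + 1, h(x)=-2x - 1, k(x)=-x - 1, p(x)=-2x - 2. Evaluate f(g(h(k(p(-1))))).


p(-1) = 0
k(0) = -1
h(-1) = 1
g(1) = -1
f(-1) = 3

3


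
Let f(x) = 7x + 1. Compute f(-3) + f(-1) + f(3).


f(-3) = -20
f(-1) = -6
f(3) = 22
Sum = -4

-4


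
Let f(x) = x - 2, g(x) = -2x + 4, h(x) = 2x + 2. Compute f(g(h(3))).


h(3) = 8
g(8) = -12
f(-12) = -14

-14


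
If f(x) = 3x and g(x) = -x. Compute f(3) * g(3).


f(3) = 9
g(3) = -3
Product = -27

-27


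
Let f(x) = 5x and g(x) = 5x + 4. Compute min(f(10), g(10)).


f(10) = 50
g(10) = 54
min = 50

50


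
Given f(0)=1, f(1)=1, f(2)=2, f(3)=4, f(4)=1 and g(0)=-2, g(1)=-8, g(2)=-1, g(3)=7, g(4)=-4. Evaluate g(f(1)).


f(1) = 1
g(1) = -8

-8


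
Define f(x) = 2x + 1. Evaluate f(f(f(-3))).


-17


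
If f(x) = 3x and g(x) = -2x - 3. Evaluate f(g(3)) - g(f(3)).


f(g(3)) = -27
g(f(3)) = -21
Difference = -6

-6


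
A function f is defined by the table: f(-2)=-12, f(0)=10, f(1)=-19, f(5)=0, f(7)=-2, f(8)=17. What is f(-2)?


-12


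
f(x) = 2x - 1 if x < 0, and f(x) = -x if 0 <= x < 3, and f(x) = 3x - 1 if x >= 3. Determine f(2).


2 satisfies 0 <= x < 3
f(2) = -2

-2


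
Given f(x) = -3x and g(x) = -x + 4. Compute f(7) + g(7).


-24


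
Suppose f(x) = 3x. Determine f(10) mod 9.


3


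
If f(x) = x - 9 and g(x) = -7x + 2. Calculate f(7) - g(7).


f(7) = -2
g(7) = -47
Difference = 45

45


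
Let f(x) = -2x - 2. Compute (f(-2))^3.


f(-2) = 2
(2)^3 = 8

8


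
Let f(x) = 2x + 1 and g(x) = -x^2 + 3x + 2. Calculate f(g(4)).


g(4) = -2
f(-2) = -3

-3


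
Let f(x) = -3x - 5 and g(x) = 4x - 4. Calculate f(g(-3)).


g(-3) = -16
f(-16) = 43

43


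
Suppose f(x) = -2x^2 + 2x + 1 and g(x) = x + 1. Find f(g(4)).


g(4) = 5
f(5) = (-2)*(5)^2 + 2*(5) + 1 = -39

-39


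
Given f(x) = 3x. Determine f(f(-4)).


f(-4) = -12
f(-12) = -36

-36


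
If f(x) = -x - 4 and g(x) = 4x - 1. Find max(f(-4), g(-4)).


f(-4) = 0
g(-4) = -17
max = 0

0


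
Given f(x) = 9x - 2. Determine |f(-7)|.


f(-7) = -65
|-65| = 65

65


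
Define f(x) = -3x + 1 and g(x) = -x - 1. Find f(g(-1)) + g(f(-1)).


f(g(-1)) = 1
g(f(-1)) = -5
Sum = -4

-4


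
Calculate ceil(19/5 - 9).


19/5 = 3.8
3.8 - 9 = -5.2
ceil(-5.2) = -5

-5


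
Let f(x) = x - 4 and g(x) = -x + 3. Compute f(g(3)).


g(3) = 0
f(0) = -4

-4


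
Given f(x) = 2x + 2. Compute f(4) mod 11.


10


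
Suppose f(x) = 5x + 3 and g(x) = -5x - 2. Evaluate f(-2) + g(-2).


1


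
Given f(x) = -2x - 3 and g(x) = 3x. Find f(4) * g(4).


f(4) = -11
g(4) = 12
Product = -132

-132


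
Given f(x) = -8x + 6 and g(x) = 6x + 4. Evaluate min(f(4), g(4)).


f(4) = -26
g(4) = 28
min = -26

-26


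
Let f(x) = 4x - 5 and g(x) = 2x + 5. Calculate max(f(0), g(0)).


f(0) = -5
g(0) = 5
max = 5

5


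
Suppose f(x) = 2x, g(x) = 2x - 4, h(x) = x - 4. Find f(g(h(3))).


-12


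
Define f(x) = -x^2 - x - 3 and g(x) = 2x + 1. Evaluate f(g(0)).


g(0) = 1
f(1) = (-1)*(1)^2 - 1*(1) - 3 = -5

-5


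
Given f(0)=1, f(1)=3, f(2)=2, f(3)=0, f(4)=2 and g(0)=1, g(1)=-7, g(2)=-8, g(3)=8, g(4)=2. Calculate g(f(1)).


f(1) = 3
g(3) = 8

8


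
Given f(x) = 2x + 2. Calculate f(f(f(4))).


f(4) = 10
f(10) = 22
f(22) = 46

46


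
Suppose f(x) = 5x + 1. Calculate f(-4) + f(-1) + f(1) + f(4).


f(-4) = -19
f(-1) = -4
f(1) = 6
f(4) = 21
Sum = 4

4


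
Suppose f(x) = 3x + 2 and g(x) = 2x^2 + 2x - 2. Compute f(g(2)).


32


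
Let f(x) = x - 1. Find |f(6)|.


f(6) = 5
|5| = 5

5


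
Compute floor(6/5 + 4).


6/5 = 1.2
1.2 + 4 = 5.2
floor(5.2) = 5

5


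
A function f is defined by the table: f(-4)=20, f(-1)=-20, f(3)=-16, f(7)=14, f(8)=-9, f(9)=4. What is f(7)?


Reading from the table at x = 7

14


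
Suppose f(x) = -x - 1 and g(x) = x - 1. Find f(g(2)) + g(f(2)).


f(g(2)) = -2
g(f(2)) = -4
Sum = -6

-6


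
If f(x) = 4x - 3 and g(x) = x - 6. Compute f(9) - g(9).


30


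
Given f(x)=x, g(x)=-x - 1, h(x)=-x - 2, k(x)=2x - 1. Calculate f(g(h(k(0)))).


k(0) = -1
h(-1) = -1
g(-1) = 0
f(0) = 0

0


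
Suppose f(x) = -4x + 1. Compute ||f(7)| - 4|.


23


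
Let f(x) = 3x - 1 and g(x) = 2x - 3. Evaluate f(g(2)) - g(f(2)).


-5


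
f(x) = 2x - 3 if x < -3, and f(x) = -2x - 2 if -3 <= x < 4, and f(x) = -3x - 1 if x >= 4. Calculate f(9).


9 satisfies x >= 4
f(9) = -28

-28


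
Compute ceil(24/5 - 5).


24/5 = 4.8
4.8 - 5 = -0.2
ceil(-0.2) = 0

0


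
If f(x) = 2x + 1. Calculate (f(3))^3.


f(3) = 7
(7)^3 = 343

343


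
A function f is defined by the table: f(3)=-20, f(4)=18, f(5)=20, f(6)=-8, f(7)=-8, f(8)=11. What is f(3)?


Reading from the table at x = 3

-20


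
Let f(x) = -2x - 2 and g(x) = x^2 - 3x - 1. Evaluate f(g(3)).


g(3) = -1
f(-1) = 0

0


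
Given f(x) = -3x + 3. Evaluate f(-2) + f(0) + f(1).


f(-2) = 9
f(0) = 3
f(1) = 0
Sum = 12

12


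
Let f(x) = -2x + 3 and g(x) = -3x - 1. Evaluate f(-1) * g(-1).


f(-1) = 5
g(-1) = 2
Product = 10

10


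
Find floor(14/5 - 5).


14/5 = 2.8
2.8 - 5 = -2.2
floor(-2.2) = -3

-3


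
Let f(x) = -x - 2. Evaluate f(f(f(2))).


f(2) = -4
f(-4) = 2
f(2) = -4

-4


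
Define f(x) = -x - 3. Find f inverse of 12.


Solve -x - 3 = 12
x = (12 + 3) / (-1) = -15

-15


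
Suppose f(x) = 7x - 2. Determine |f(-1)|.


f(-1) = -9
|-9| = 9

9


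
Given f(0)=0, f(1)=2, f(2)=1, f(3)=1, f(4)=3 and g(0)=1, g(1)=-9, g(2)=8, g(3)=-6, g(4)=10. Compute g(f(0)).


f(0) = 0
g(0) = 1

1


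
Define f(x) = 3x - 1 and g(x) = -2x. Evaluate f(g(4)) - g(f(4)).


f(g(4)) = -25
g(f(4)) = -22
Difference = -3

-3


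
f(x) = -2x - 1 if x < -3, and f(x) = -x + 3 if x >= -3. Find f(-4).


7


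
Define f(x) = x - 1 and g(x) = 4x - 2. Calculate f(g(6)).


g(6) = 22
f(22) = 21

21


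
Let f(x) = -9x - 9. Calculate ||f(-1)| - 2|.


f(-1) = 0
|0| = 0
|0 - 2| = 2

2


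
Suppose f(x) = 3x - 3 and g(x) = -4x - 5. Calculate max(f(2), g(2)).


f(2) = 3
g(2) = -13
max = 3

3


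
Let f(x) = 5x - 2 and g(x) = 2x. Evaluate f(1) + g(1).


f(1) = 3
g(1) = 2
Sum = 5

5


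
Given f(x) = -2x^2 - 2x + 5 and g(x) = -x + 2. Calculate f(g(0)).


g(0) = 2
f(2) = (-2)*(2)^2 - 2*(2) + 5 = -7

-7


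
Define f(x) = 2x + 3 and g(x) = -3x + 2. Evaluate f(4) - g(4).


f(4) = 11
g(4) = -10
Difference = 21

21


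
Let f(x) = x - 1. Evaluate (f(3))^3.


f(3) = 2
(2)^3 = 8

8


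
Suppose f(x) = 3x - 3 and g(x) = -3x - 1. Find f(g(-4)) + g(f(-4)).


f(g(-4)) = 30
g(f(-4)) = 44
Sum = 74

74


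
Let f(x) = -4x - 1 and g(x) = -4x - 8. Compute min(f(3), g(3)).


f(3) = -13
g(3) = -20
min = -20

-20


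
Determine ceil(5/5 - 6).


5/5 = 1
1 - 6 = -5
ceil(-5) = -5

-5


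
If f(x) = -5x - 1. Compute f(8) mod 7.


f(8) = -41
-41 mod 7 = 1

1


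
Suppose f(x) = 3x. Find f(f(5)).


f(5) = 15
f(15) = 45

45


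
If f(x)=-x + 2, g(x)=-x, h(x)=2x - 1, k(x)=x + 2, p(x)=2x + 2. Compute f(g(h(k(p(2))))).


17


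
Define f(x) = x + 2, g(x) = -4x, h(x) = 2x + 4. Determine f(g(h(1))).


-22


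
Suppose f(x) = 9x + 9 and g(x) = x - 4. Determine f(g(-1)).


-36


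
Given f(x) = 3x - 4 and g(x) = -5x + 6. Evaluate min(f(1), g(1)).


f(1) = -1
g(1) = 1
min = -1

-1


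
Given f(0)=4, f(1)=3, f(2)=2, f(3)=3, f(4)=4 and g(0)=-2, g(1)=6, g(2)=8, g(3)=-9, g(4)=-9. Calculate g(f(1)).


f(1) = 3
g(3) = -9

-9


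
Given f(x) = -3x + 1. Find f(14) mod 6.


f(14) = -41
-41 mod 6 = 1

1
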